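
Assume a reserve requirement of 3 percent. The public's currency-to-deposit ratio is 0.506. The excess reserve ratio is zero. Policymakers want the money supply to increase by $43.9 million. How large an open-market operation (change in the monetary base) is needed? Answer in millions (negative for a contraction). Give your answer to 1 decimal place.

The money multiplier is m = (1 + c) / (rr + c) = (1 + 0.506) / (0.03 + 0.506) ≈ 2.8097.
ΔMB = ΔM / m = (+43.9) / 2.8097 ≈ 15.6244 million.

$15.6 million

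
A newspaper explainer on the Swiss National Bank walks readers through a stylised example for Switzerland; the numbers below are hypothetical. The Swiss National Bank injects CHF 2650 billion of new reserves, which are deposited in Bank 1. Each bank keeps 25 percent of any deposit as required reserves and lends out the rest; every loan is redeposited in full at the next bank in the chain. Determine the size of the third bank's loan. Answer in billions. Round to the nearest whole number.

Each bank lends a fraction (1 − rr) = 0.7500 of the deposit it receives, so Bank 3 receives 2650·0.7500^2 and lends 2650·0.7500^3 ≈ 1117.9688 billion.

CHF 1118 billion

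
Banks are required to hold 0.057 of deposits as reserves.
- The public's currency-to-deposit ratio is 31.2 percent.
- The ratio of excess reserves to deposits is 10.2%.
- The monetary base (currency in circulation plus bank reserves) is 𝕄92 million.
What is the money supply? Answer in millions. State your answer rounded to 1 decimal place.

The money multiplier is m = (1 + c) / (rr + e + c) = (1 + 0.312) / (0.057 + 0.102 + 0.312) ≈ 2.7856.
So M = m × MB = 2.7856 × 92 = 256.2752 million.

𝕄256.3 million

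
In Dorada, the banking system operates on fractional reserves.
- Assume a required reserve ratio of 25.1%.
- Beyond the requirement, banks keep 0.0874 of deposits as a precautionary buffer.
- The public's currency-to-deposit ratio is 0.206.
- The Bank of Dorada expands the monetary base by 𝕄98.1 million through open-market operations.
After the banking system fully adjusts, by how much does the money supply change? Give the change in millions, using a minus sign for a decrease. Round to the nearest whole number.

The money multiplier is m = (1 + c) / (rr + e + c) = (1 + 0.206) / (0.251 + 0.0874 + 0.206) ≈ 2.2153.
The purchase adds 98.1 million of base, so ΔM = m × ΔMB = 2.2153 × (+98.1) ≈ 217.3209 million.

𝕄217 million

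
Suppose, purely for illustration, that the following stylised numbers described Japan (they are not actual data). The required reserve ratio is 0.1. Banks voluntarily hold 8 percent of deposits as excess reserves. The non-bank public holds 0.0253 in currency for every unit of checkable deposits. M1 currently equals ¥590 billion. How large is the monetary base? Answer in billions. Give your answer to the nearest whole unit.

¥118 billion

The money multiplier is m = (1 + c) / (rr + e + c) = (1 + 0.0253) / (0.1 + 0.08 + 0.0253) ≈ 4.9942.
MB = M / m = 590 / 4.9942 ≈ 118.137 billion.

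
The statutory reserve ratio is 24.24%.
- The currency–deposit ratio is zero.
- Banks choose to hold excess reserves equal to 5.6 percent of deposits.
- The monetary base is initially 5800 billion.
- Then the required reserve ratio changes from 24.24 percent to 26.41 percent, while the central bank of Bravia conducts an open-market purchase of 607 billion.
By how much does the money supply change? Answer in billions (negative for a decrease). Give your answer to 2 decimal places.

Before: m₁ = 1 / (0.2424 + 0.056) ≈ 3.3512064, MB₁ = 5800, so M₁ = 3.3512064 × 5800 ≈ 19436.9971 billion.
After: m₂ = 1 / (0.2641 + 0.056) ≈ 3.1240237, MB₂ = 5800 + 607 = 6407, so M₂ = 3.1240237 × 6407 ≈ 20015.6198 billion.
ΔM = M₂ − M₁ = 20015.6198 − 19436.9971 = 578.6227 billion.

578.62 billion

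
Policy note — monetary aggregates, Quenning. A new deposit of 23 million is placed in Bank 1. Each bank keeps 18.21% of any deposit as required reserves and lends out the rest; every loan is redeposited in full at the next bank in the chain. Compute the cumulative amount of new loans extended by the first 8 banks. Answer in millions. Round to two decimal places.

82.62 million

Bank i lends (1 − rr)^i of the original deposit: Bank 1 lends 23·0.8179 = 18.8117, Bank 2 lends 23·0.8179² ≈ 15.3861, and so on.
Summing a geometric series: total = 23·[0.8179·(1 − 0.8179^8) / (1 − 0.8179)] ≈ 82.6162 million.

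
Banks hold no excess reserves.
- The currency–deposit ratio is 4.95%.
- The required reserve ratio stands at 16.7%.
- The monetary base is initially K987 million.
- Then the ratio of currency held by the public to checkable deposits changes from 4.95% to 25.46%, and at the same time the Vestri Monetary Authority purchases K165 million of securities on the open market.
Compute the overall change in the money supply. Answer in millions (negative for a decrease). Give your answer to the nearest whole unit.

-1356 million

Before: m₁ = (1 + 0.0495) / (0.167 + 0.0495) ≈ 4.84758, MB₁ = 987, so M₁ = 4.84758 × 987 ≈ 4784.5615 million.
After: m₂ = (1 + 0.2546) / (0.167 + 0.2546) ≈ 2.97581, MB₂ = 987 + 165 = 1152, so M₂ = 2.97581 × 1152 ≈ 3428.1331 million.
ΔM = M₂ − M₁ = 3428.1331 − 4784.5615 = -1356.4284 million.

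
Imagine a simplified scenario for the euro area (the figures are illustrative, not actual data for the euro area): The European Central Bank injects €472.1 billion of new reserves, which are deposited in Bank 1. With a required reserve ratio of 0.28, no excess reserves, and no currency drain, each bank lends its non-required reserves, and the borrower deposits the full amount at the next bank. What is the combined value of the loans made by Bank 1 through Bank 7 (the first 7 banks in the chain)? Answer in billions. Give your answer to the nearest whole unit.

€1092 billion

Bank i lends (1 − rr)^i of the original deposit: Bank 1 lends 472.1·0.7200 = 339.9120, Bank 2 lends 472.1·0.7200² ≈ 244.7366, and so on.
Summing a geometric series: total = 472.1·[0.7200·(1 − 0.7200^7) / (1 − 0.7200)] ≈ 1092.2027 billion.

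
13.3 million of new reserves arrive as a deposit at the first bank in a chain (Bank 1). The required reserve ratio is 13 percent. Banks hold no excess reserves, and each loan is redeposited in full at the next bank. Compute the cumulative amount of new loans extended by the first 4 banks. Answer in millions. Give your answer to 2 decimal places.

38.02 million

Bank i lends (1 − rr)^i of the original deposit: Bank 1 lends 13.3·0.8700 = 11.5710, Bank 2 lends 13.3·0.8700² ≈ 10.0668, and so on.
Summing a geometric series: total = 13.3·[0.8700·(1 − 0.8700^4) / (1 − 0.8700)] ≈ 38.0154 million.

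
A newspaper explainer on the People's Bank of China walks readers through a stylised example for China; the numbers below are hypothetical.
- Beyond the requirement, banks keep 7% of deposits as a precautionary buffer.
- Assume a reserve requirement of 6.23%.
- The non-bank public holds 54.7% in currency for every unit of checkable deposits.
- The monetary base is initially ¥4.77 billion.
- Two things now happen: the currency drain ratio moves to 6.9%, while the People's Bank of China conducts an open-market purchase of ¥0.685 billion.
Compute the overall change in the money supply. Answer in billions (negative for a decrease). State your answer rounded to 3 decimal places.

Before: m₁ = (1 + 0.547) / (0.0623 + 0.07 + 0.547) ≈ 2.27734, MB₁ = 4.77, so M₁ = 2.27734 × 4.77 ≈ 10.8629 billion.
After: m₂ = (1 + 0.069) / (0.0623 + 0.07 + 0.069) ≈ 5.31048, MB₂ = 4.77 + 0.685 = 5.455, so M₂ = 5.31048 × 5.455 ≈ 28.9687 billion.
ΔM = M₂ − M₁ = 28.9687 − 10.8629 = 18.1058 billion.

¥18.106 billion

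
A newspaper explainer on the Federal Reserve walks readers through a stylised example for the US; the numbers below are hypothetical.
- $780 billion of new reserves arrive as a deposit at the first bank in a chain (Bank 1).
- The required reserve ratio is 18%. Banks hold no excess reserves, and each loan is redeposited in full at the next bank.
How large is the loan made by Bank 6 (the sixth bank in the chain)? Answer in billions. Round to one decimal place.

$237.1 billion

Each bank lends a fraction (1 − rr) = 0.8200 of the deposit it receives, so Bank 6 receives 780·0.8200^5 and lends 780·0.8200^6 ≈ 237.1252 billion.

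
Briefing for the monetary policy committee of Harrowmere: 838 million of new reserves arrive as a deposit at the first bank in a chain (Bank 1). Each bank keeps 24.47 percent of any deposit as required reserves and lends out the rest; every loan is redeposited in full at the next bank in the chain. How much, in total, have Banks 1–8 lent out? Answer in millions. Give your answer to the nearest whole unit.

Bank i lends (1 − rr)^i of the original deposit: Bank 1 lends 838·0.7553 = 632.9414, Bank 2 lends 838·0.7553² ≈ 478.0606, and so on.
Summing a geometric series: total = 838·[0.7553·(1 − 0.7553^8) / (1 − 0.7553)] ≈ 2312.6427 million.

2313 million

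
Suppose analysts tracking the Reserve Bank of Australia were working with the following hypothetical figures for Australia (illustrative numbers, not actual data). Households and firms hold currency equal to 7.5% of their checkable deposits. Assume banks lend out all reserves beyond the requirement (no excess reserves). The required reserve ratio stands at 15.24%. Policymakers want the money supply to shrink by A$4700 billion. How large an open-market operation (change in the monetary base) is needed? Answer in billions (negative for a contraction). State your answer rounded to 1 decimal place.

The money multiplier is m = (1 + c) / (rr + c) = (1 + 0.075) / (0.1524 + 0.075) ≈ 4.727353.
ΔMB = ΔM / m = (−4700) / 4.727353 ≈ -994.2139 billion.

-994.2 billion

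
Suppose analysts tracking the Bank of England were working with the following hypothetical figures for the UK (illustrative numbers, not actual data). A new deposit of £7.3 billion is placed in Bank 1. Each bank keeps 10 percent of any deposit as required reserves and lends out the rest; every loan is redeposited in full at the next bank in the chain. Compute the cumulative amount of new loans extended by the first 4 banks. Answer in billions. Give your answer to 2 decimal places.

Bank i lends (1 − rr)^i of the original deposit: Bank 1 lends 7.3·0.9000 = 6.5700, Bank 2 lends 7.3·0.9000² = 5.9130, and so on.
Summing a geometric series: total = 7.3·[0.9000·(1 − 0.9000^4) / (1 − 0.9000)] ≈ 22.5942 billion.

£22.59 billion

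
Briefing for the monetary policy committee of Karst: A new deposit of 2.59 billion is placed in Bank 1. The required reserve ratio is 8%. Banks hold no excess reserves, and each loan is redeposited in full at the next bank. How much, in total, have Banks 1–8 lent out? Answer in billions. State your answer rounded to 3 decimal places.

Bank i lends (1 − rr)^i of the original deposit: Bank 1 lends 2.59·0.9200 = 2.3828, Bank 2 lends 2.59·0.9200² ≈ 2.1922, and so on.
Summing a geometric series: total = 2.59·[0.9200·(1 − 0.9200^8) / (1 − 0.9200)] ≈ 14.4988 billion.

14.499 billion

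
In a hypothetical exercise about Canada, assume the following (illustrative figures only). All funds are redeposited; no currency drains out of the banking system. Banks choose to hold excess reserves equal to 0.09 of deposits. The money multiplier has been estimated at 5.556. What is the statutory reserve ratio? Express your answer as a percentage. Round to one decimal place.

9.0%

Using m = 5.556. Since m = (1 + c)/(c + rr + e), the denominator satisfies c + rr + e = (1 + c)/m = (1 + 0) / 5.556 ≈ 0.179986.
With c = 0 and e = 0.09, the statutory reserve ratio is 0.179986 − 0 − 0.09 = 0.089986.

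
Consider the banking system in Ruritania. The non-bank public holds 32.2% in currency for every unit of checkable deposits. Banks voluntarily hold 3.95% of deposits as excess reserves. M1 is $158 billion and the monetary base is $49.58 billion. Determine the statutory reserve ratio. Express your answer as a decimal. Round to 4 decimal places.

Using m = M/MB = 158/49.58 ≈ 3.186769. Since m = (1 + c)/(c + rr + e), the denominator satisfies c + rr + e = (1 + c)/m = (1 + 0.322) / 3.186769 ≈ 0.414840.
With c = 0.322 and e = 0.0395, the statutory reserve ratio is 0.414840 − 0.322 − 0.0395 = 0.05334.

0.0533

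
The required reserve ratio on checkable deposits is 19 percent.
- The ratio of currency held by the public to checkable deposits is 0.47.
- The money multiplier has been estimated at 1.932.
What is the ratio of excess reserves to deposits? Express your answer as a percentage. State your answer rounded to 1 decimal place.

Using m = 1.932. Since m = (1 + c)/(c + rr + e), the denominator satisfies c + rr + e = (1 + c)/m = (1 + 0.47) / 1.932 ≈ 0.760870.
With c = 0.47 and rr = 0.19, the ratio of excess reserves to deposits is 0.760870 − 0.47 − 0.19 = 0.10087.

10.1%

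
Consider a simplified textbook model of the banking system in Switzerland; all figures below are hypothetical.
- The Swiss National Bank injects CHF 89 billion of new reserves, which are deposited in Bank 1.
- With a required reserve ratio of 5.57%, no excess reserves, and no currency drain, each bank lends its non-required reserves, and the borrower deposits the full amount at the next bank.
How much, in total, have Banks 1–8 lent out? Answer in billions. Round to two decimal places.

Bank i lends (1 − rr)^i of the original deposit: Bank 1 lends 89·0.9443 = 84.0427, Bank 2 lends 89·0.9443² ≈ 79.3615, and so on.
Summing a geometric series: total = 89·[0.9443·(1 − 0.9443^8) / (1 − 0.9443)] ≈ 554.8976 billion.

CHF 554.90 billion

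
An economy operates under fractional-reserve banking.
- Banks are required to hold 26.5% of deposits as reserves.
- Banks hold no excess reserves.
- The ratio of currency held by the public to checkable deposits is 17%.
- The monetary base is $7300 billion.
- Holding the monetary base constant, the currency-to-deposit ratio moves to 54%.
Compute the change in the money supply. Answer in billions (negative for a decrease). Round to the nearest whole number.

Initially m₁ = (1 + 0.17) / (0.265 + 0.17) ≈ 2.68966, so M₁ = 2.68966 × 7300 = 19634.518 billion.
After the change m₂ = (1 + 0.54) / (0.265 + 0.54) ≈ 1.91304, so M₂ = 1.91304 × 7300 = 13965.192 billion.
ΔM = M₂ − M₁ = 13965.192 − 19634.518 = -5669.326 billion.

-5669 billion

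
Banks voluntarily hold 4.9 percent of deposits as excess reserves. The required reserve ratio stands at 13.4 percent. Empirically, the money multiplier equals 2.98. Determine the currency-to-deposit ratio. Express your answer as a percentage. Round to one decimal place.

Using m = 2.98. From m = (1 + c)/(c + rr + e), rearranging gives 1 + c = m·(c + rr + e), so c·(1 − m) = m·(rr + e) − 1.
Hence c = [m·(rr + e) − 1]/(1 − m) = [2.98 × (0.134 + 0.049) − 1] / (1 − 2.98) ≈ 0.229626.

23.0%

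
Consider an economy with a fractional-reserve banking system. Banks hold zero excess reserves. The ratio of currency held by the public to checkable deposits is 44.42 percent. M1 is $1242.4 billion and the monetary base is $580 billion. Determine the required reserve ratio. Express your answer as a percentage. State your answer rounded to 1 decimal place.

Using m = M/MB = 1242.4/580 ≈ 2.142069. Since m = (1 + c)/(c + rr + e), the denominator satisfies c + rr + e = (1 + c)/m = (1 + 0.4442) / 2.142069 ≈ 0.674208.
With c = 0.4442 and e = 0, the required reserve ratio is 0.674208 − 0.4442 − 0 = 0.230008.

23.0%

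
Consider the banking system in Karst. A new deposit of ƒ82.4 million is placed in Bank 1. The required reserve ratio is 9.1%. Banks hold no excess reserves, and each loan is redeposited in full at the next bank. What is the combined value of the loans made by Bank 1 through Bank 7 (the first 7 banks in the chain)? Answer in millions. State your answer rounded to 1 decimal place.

Bank i lends (1 − rr)^i of the original deposit: Bank 1 lends 82.4·0.9090 = 74.9016, Bank 2 lends 82.4·0.9090² ≈ 68.0856, and so on.
Summing a geometric series: total = 82.4·[0.9090·(1 − 0.9090^7) / (1 − 0.9090)] ≈ 401.0125 million.

ƒ401.0 million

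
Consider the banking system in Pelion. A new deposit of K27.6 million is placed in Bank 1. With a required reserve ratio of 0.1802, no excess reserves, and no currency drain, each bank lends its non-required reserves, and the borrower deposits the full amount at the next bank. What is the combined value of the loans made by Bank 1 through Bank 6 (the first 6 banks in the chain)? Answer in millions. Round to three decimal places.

Bank i lends (1 − rr)^i of the original deposit: Bank 1 lends 27.6·0.8198 ≈ 22.6265, Bank 2 lends 27.6·0.8198² ≈ 18.5492, and so on.
Summing a geometric series: total = 27.6·[0.8198·(1 − 0.8198^6) / (1 − 0.8198)] ≈ 87.4469 million.

K87.447 million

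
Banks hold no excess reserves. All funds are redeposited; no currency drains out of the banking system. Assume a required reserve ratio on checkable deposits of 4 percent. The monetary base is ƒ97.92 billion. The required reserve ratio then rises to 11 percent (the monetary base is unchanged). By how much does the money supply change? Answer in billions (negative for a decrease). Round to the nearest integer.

-1558 billion

Initially m₁ = 1 / (0.04) = 25, so M₁ = 25 × 97.92 = 2448 billion.
After the change m₂ = 1 / (0.11) ≈ 9.0909, so M₂ = 9.0909 × 97.92 ≈ 890.1809 billion.
ΔM = M₂ − M₁ = 890.1809 − 2448 = -1557.8191 billion.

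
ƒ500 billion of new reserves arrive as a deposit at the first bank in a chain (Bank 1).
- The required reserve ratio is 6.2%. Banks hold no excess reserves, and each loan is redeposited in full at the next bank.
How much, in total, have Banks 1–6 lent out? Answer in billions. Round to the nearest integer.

ƒ2412 billion

Bank i lends (1 − rr)^i of the original deposit: Bank 1 lends 500·0.9380 = 469.0000, Bank 2 lends 500·0.9380² = 439.9220, and so on.
Summing a geometric series: total = 500·[0.9380·(1 − 0.9380^6) / (1 − 0.9380)] ≈ 2412.2512 billion.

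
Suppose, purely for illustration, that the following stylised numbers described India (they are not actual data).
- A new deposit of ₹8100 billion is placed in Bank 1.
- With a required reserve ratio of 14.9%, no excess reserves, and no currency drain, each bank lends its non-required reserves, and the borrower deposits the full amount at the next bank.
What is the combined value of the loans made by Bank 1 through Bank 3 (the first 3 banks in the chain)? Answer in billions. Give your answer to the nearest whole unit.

₹17751 billion

Bank i lends (1 − rr)^i of the original deposit: Bank 1 lends 8100·0.8510 = 6893.1000, Bank 2 lends 8100·0.8510² = 5866.0281, and so on.
Summing a geometric series: total = 8100·[0.8510·(1 − 0.8510^3) / (1 − 0.8510)] ≈ 17751.1180 billion.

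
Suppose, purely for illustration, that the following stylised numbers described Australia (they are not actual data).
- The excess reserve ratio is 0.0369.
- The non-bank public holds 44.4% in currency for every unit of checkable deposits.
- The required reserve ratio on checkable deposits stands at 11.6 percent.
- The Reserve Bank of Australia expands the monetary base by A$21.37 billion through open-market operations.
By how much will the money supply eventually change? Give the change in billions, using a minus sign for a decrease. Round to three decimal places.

A$51.698 billion

The money multiplier is m = (1 + c) / (rr + e + c) = (1 + 0.444) / (0.116 + 0.0369 + 0.444) ≈ 2.419166.
The purchase adds 21.37 billion of base, so ΔM = m × ΔMB = 2.419166 × (+21.37) ≈ 51.6976 billion.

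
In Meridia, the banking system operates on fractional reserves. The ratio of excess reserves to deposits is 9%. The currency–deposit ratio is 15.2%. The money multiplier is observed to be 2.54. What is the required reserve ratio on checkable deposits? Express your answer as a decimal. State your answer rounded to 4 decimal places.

0.2115

Using m = 2.54. Since m = (1 + c)/(c + rr + e), the denominator satisfies c + rr + e = (1 + c)/m = (1 + 0.152) / 2.54 ≈ 0.453543.
With c = 0.152 and e = 0.09, the required reserve ratio on checkable deposits is 0.453543 − 0.152 − 0.09 = 0.211543.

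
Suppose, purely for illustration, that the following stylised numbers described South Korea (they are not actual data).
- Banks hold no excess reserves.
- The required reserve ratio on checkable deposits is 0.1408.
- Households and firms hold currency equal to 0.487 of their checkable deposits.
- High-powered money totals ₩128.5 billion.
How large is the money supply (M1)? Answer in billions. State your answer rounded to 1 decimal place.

The money multiplier is m = (1 + c) / (rr + c) = (1 + 0.487) / (0.1408 + 0.487) ≈ 2.36859.
So M = m × MB = 2.36859 × 128.5 ≈ 304.3638 billion.

₩304.4 billion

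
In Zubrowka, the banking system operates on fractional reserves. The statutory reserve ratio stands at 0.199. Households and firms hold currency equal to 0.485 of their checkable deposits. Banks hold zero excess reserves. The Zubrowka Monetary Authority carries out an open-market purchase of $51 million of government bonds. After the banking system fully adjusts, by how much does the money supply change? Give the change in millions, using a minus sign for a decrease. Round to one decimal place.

The money multiplier is m = (1 + c) / (rr + c) = (1 + 0.485) / (0.199 + 0.485) ≈ 2.1711.
The purchase adds 51 million of base, so ΔM = m × ΔMB = 2.1711 × (+51) = 110.7261 million.

$110.7 million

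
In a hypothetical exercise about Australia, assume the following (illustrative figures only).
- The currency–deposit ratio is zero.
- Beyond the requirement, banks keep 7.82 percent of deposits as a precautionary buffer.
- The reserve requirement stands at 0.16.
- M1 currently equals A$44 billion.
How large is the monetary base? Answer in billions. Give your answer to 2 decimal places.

A$10.48 billion

The money multiplier is m = 1 / (rr + e) = 1 / (0.16 + 0.0782) ≈ 4.19815.
MB = M / m = 44 / 4.19815 ≈ 10.4808 billion.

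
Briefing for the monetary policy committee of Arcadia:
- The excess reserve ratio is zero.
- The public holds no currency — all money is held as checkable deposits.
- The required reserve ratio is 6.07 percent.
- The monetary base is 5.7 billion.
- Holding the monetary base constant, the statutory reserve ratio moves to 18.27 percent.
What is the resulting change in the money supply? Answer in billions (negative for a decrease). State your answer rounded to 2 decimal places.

-62.71 billion

Initially m₁ = 1 / (0.0607) ≈ 16.4745, so M₁ = 16.4745 × 5.7 ≈ 93.9047 billion.
After the change m₂ = 1 / (0.1827) ≈ 5.4735, so M₂ = 5.4735 × 5.7 ≈ 31.1989 billion.
ΔM = M₂ − M₁ = 31.1989 − 93.9047 = -62.7058 billion.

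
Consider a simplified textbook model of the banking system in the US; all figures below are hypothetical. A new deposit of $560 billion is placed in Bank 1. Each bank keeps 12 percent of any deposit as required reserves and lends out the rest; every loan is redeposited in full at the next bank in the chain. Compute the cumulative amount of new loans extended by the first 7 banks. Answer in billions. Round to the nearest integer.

$2428 billion

Bank i lends (1 − rr)^i of the original deposit: Bank 1 lends 560·0.8800 = 492.8000, Bank 2 lends 560·0.8800² = 433.6640, and so on.
Summing a geometric series: total = 560·[0.8800·(1 − 0.8800^7) / (1 − 0.8800)] ≈ 2428.3722 billion.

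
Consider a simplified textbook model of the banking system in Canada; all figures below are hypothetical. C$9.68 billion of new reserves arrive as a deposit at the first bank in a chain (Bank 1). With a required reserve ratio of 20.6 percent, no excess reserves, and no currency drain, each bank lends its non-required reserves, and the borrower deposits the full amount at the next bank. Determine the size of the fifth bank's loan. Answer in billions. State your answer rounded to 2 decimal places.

C$3.05 billion

Each bank lends a fraction (1 − rr) = 0.7940 of the deposit it receives, so Bank 5 receives 9.68·0.7940^4 and lends 9.68·0.7940^5 ≈ 3.0548 billion.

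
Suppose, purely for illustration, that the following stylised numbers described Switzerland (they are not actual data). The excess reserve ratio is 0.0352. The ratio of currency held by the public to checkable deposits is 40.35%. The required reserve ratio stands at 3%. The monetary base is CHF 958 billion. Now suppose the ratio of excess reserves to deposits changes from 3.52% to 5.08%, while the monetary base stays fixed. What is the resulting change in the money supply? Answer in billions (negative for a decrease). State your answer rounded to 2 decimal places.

Initially m₁ = (1 + 0.4035) / (0.03 + 0.0352 + 0.4035) ≈ 2.994453, so M₁ = 2.994453 × 958 ≈ 2868.686 billion.
After the change m₂ = (1 + 0.4035) / (0.03 + 0.0508 + 0.4035) ≈ 2.897997, so M₂ = 2.897997 × 958 ≈ 2776.2811 billion.
ΔM = M₂ − M₁ = 2776.2811 − 2868.686 = -92.4049 billion.

-92.40 billion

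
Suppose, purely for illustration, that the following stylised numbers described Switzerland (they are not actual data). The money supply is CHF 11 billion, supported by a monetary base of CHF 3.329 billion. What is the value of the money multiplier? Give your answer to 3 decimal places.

The money multiplier is m = M / MB = 11 / 3.329 ≈ 3.30430.

3.304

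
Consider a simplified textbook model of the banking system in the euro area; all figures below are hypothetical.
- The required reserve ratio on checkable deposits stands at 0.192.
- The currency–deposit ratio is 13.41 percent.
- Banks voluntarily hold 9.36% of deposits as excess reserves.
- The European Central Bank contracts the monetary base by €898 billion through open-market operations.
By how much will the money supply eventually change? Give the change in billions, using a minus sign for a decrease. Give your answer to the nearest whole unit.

-2427 billion

The money multiplier is m = (1 + c) / (rr + e + c) = (1 + 0.1341) / (0.192 + 0.0936 + 0.1341) ≈ 2.7022.
The sale removes 898 billion of base, so ΔM = m × ΔMB = 2.7022 × (−898) = -2426.5756 billion.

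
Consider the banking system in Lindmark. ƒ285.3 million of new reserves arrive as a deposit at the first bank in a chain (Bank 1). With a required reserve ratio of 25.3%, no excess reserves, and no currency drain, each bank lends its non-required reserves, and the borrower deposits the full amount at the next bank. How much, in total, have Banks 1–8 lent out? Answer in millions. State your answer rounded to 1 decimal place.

ƒ760.7 million

Bank i lends (1 − rr)^i of the original deposit: Bank 1 lends 285.3·0.7470 = 213.1191, Bank 2 lends 285.3·0.7470² ≈ 159.2000, and so on.
Summing a geometric series: total = 285.3·[0.7470·(1 − 0.7470^8) / (1 − 0.7470)] ≈ 760.6972 million.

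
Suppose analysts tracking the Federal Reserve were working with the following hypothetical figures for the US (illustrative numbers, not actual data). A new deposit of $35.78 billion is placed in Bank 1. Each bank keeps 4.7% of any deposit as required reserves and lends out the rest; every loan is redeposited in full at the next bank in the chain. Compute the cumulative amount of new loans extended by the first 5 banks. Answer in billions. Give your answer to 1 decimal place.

Bank i lends (1 − rr)^i of the original deposit: Bank 1 lends 35.78·0.9530 ≈ 34.0983, Bank 2 lends 35.78·0.9530² ≈ 32.4957, and so on.
Summing a geometric series: total = 35.78·[0.9530·(1 − 0.9530^5) / (1 − 0.9530)] ≈ 155.2012 billion.

$155.2 billion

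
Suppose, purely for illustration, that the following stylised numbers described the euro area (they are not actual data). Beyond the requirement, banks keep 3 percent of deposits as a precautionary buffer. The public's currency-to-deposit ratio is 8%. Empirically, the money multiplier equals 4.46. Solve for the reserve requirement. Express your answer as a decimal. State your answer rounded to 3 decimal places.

Using m = 4.46. Since m = (1 + c)/(c + rr + e), the denominator satisfies c + rr + e = (1 + c)/m = (1 + 0.08) / 4.46 ≈ 0.242152.
With c = 0.08 and e = 0.03, the reserve requirement is 0.242152 − 0.08 − 0.03 = 0.132152.

0.132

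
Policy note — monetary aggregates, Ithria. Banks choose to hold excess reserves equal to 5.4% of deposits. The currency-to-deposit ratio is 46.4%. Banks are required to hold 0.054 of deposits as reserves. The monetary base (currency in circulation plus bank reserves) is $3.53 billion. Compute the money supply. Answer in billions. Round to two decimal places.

The money multiplier is m = (1 + c) / (rr + e + c) = (1 + 0.464) / (0.054 + 0.054 + 0.464) ≈ 2.5594.
So M = m × MB = 2.5594 × 3.53 ≈ 9.0347 billion.

$9.03 billion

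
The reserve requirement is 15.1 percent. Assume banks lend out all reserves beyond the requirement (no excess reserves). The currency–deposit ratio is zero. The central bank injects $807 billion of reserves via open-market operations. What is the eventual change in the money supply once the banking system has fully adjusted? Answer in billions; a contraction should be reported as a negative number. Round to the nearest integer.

The simple money multiplier is m = 1/rr = 1/0.151 ≈ 6.6225.
An open-market purchase increases the monetary base by 807 billion, so ΔM = m × ΔMB = 6.6225 × 807 = 5344.3575 billion.

$5344 billion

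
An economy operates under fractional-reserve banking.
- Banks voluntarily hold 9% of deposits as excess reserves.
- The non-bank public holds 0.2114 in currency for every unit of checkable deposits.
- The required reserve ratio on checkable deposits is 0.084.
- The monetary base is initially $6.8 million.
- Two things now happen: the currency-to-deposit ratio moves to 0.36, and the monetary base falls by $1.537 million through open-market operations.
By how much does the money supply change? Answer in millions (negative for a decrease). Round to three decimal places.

Before: m₁ = (1 + 0.2114) / (0.084 + 0.09 + 0.2114) ≈ 3.14323, MB₁ = 6.8, so M₁ = 3.14323 × 6.8 ≈ 21.374 million.
After: m₂ = (1 + 0.36) / (0.084 + 0.09 + 0.36) ≈ 2.54682, MB₂ = 6.8 − 1.537 = 5.263, so M₂ = 2.54682 × 5.263 ≈ 13.4039 million.
ΔM = M₂ − M₁ = 13.4039 − 21.374 = -7.9701 million.

-7.970 million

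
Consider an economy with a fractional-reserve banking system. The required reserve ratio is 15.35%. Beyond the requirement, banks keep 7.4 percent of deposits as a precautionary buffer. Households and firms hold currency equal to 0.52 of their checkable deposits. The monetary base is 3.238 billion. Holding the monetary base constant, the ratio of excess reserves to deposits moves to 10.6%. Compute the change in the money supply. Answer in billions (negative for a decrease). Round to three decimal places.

-0.270 billion

Initially m₁ = (1 + 0.52) / (0.1535 + 0.074 + 0.52) ≈ 2.03344, so M₁ = 2.03344 × 3.238 ≈ 6.5843 billion.
After the change m₂ = (1 + 0.52) / (0.1535 + 0.106 + 0.52) ≈ 1.94997, so M₂ = 1.94997 × 3.238 ≈ 6.314 billion.
ΔM = M₂ − M₁ = 6.314 − 6.5843 = -0.2703 billion.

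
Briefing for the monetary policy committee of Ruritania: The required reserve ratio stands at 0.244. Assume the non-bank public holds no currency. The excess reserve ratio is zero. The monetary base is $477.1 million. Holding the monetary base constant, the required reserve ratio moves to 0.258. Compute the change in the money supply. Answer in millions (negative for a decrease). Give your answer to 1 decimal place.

Initially m₁ = 1 / (0.244) ≈ 4.09836, so M₁ = 4.09836 × 477.1 ≈ 1955.3276 million.
After the change m₂ = 1 / (0.258) ≈ 3.87597, so M₂ = 3.87597 × 477.1 ≈ 1849.2253 million.
ΔM = M₂ − M₁ = 1849.2253 − 1955.3276 = -106.1023 million.

-106.1 million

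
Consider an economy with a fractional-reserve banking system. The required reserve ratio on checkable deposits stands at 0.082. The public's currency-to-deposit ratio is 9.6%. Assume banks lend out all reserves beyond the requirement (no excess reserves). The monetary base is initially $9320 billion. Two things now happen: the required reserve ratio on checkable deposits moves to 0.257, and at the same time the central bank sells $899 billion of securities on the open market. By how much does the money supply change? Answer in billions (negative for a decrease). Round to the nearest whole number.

-31240 billion

Before: m₁ = (1 + 0.096) / (0.082 + 0.096) ≈ 6.15730, MB₁ = 9320, so M₁ = 6.15730 × 9320 = 57386.036 billion.
After: m₂ = (1 + 0.096) / (0.257 + 0.096) ≈ 3.10482, MB₂ = 9320 − 899 = 8421, so M₂ = 3.10482 × 8421 ≈ 26145.6892 billion.
ΔM = M₂ − M₁ = 26145.6892 − 57386.036 = -31240.3468 billion.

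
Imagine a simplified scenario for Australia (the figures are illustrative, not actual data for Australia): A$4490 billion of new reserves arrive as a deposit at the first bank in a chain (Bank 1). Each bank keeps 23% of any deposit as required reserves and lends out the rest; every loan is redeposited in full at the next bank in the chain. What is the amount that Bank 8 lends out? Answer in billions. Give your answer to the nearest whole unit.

A$555 billion

Each bank lends a fraction (1 − rr) = 0.7700 of the deposit it receives, so Bank 8 receives 4490·0.7700^7 and lends 4490·0.7700^8 ≈ 554.8456 billion.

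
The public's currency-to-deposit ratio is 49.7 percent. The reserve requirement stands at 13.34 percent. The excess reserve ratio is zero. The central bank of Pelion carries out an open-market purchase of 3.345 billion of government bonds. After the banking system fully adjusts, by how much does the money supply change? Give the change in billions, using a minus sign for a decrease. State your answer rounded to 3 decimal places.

7.943 billion

The money multiplier is m = (1 + c) / (rr + c) = (1 + 0.497) / (0.1334 + 0.497) ≈ 2.37468.
The purchase adds 3.345 billion of base, so ΔM = m × ΔMB = 2.37468 × (+3.345) ≈ 7.9433 billion.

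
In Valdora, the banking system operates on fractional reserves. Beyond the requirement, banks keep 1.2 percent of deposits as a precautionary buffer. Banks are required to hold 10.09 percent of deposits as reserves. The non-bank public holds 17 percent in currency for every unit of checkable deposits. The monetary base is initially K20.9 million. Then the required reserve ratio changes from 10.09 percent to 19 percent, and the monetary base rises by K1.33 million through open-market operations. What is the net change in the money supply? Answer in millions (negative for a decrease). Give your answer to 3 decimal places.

-16.520 million

Before: m₁ = (1 + 0.17) / (0.1009 + 0.012 + 0.17) ≈ 4.135737, MB₁ = 20.9, so M₁ = 4.135737 × 20.9 ≈ 86.4369 million.
After: m₂ = (1 + 0.17) / (0.19 + 0.012 + 0.17) ≈ 3.145161, MB₂ = 20.9 + 1.33 = 22.23, so M₂ = 3.145161 × 22.23 ≈ 69.9169 million.
ΔM = M₂ − M₁ = 69.9169 − 86.4369 = -16.52 million.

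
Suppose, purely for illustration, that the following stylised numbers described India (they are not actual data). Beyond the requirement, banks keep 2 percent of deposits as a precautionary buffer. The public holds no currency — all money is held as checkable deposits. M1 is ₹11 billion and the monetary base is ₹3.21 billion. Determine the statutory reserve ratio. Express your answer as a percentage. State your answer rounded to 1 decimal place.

27.2%

Using m = M/MB = 11/3.21 ≈ 3.426791. Since m = (1 + c)/(c + rr + e), the denominator satisfies c + rr + e = (1 + c)/m = (1 + 0) / 3.426791 ≈ 0.291818.
With c = 0 and e = 0.02, the statutory reserve ratio is 0.291818 − 0 − 0.02 = 0.271818.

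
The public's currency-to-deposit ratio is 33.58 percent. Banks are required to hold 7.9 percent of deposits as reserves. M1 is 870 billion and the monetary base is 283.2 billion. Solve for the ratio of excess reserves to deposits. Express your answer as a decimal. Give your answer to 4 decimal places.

0.0200

Using m = M/MB = 870/283.2 ≈ 3.072034. Since m = (1 + c)/(c + rr + e), the denominator satisfies c + rr + e = (1 + c)/m = (1 + 0.3358) / 3.072034 ≈ 0.434826.
With c = 0.3358 and rr = 0.079, the ratio of excess reserves to deposits is 0.434826 − 0.3358 − 0.079 = 0.020026.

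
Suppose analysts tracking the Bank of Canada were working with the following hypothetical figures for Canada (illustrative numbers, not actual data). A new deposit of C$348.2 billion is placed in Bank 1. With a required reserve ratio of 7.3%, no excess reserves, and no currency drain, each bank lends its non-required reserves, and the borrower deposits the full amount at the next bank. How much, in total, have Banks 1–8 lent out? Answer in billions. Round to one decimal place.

C$2010.5 billion

Bank i lends (1 − rr)^i of the original deposit: Bank 1 lends 348.2·0.9270 = 322.7814, Bank 2 lends 348.2·0.9270² ≈ 299.2184, and so on.
Summing a geometric series: total = 348.2·[0.9270·(1 − 0.9270^8) / (1 − 0.9270)] ≈ 2010.5170 billion.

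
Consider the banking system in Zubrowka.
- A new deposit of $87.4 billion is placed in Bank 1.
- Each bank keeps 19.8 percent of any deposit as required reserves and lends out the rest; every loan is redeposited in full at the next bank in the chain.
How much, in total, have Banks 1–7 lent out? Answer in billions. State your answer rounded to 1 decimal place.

Bank i lends (1 − rr)^i of the original deposit: Bank 1 lends 87.4·0.8020 = 70.0948, Bank 2 lends 87.4·0.8020² ≈ 56.2160, and so on.
Summing a geometric series: total = 87.4·[0.8020·(1 − 0.8020^7) / (1 − 0.8020)] ≈ 278.4630 billion.

$278.5 billion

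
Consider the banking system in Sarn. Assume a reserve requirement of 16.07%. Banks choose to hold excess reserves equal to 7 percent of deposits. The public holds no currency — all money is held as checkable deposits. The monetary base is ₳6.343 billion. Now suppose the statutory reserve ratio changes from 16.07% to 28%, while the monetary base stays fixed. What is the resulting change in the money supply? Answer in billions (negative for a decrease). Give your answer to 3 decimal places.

Initially m₁ = 1 / (0.1607 + 0.07) ≈ 4.33463, so M₁ = 4.33463 × 6.343 ≈ 27.4946 billion.
After the change m₂ = 1 / (0.28 + 0.07) ≈ 2.85714, so M₂ = 2.85714 × 6.343 ≈ 18.1228 billion.
ΔM = M₂ − M₁ = 18.1228 − 27.4946 = -9.3718 billion.

-9.372 billion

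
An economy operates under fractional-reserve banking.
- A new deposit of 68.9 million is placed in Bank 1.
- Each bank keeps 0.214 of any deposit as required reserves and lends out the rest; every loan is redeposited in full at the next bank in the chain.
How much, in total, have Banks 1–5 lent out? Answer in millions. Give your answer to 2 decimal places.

177.15 million

Bank i lends (1 − rr)^i of the original deposit: Bank 1 lends 68.9·0.7860 = 54.1554, Bank 2 lends 68.9·0.7860² ≈ 42.5661, and so on.
Summing a geometric series: total = 68.9·[0.7860·(1 − 0.7860^5) / (1 − 0.7860)] ≈ 177.1453 million.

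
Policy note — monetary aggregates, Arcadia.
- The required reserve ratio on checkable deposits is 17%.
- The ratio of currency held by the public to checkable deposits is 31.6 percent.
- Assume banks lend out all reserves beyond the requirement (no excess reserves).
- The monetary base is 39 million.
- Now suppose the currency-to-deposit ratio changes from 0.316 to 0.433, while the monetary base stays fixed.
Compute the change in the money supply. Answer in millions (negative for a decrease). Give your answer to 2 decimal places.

Initially m₁ = (1 + 0.316) / (0.17 + 0.316) ≈ 2.70782, so M₁ = 2.70782 × 39 ≈ 105.605 million.
After the change m₂ = (1 + 0.433) / (0.17 + 0.433) ≈ 2.37645, so M₂ = 2.37645 × 39 ≈ 92.6816 million.
ΔM = M₂ − M₁ = 92.6816 − 105.605 = -12.9234 million.

-12.92 million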